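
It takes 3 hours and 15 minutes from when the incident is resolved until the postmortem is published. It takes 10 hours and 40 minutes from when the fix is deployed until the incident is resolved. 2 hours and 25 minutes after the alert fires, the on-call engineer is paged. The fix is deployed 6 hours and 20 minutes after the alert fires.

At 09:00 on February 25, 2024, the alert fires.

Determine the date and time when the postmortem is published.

The alert fires: 09:00 Feb 25, 2024.
The fix is deployed: 09:00 Feb 25, 2024 + 6h20m = 15:20 Feb 25, 2024.
The incident is resolved: 15:20 Feb 25, 2024 + 10h40m = 02:00 Feb 26, 2024.
The postmortem is published: 02:00 Feb 26, 2024 + 3h15m = 05:15 Feb 26, 2024.

05:15 on February 26, 2024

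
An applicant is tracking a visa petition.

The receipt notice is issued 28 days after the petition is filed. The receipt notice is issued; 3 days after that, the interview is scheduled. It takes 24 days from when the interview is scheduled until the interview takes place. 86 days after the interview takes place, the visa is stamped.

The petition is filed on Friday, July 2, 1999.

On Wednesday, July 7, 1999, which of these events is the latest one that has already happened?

The petition is filed

The petition is filed: Jul 2, 1999.
The receipt notice is issued: Jul 2, 1999 + 28 days = Jul 30, 1999.
The interview is scheduled: Jul 30, 1999 + 3 days = Aug 2, 1999.
The interview takes place: Aug 2, 1999 + 24 days = Aug 26, 1999.
The visa is stamped: Aug 26, 1999 + 86 days = Nov 20, 1999.
Jul 7, 1999 falls between when the petition is filed (Jul 2, 1999) and when the receipt notice is issued (Jul 30, 1999).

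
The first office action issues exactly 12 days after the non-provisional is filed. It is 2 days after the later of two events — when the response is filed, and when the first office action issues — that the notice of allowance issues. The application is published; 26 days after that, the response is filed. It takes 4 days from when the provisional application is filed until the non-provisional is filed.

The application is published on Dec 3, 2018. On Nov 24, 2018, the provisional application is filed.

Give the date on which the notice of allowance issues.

Dec 31, 2018

The application is published: Dec 3, 2018.
The response is filed: Dec 3, 2018 + 26 days = Dec 29, 2018.
The provisional application is filed: Nov 24, 2018.
The non-provisional is filed: Nov 24, 2018 + 4 days = Nov 28, 2018.
The first office action issues: Nov 28, 2018 + 12 days = Dec 10, 2018.
Both prerequisites met — the response is filed (Dec 29, 2018), the first office action issues (Dec 10, 2018); the later is Dec 29, 2018.
The notice of allowance issues: Dec 29, 2018 + 2 days = Dec 31, 2018.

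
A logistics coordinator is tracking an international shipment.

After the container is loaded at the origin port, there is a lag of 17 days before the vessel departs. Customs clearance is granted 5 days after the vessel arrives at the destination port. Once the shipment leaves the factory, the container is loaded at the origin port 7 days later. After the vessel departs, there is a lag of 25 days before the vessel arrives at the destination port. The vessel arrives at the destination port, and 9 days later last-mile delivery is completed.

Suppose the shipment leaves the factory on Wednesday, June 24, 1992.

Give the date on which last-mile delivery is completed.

The shipment leaves the factory: Jun 24, 1992.
The container is loaded at the origin port: Jun 24, 1992 + 7 days = Jul 1, 1992.
The vessel departs: Jul 1, 1992 + 17 days = Jul 18, 1992.
The vessel arrives at the destination port: Jul 18, 1992 + 25 days = Aug 12, 1992.
Last-mile delivery is completed: Aug 12, 1992 + 9 days = Aug 21, 1992.

Friday, August 21, 1992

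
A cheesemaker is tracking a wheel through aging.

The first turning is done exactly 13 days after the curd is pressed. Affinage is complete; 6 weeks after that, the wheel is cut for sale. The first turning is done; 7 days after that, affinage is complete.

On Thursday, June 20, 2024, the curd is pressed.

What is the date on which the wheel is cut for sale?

The curd is pressed: Jun 20, 2024.
The first turning is done: Jun 20, 2024 + 13 days = Jul 3, 2024.
Affinage is complete: Jul 3, 2024 + 7 days = Jul 10, 2024.
The wheel is cut for sale: Jul 10, 2024 + 6 weeks = Aug 21, 2024.

Wednesday, August 21, 2024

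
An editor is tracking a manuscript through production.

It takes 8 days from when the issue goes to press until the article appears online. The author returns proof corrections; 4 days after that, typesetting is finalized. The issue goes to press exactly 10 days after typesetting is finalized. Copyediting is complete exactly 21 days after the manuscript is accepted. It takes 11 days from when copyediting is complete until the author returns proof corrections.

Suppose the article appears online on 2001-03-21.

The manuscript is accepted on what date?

2001-01-26

The article appears online: Mar 21, 2001.
The issue goes to press: Mar 21, 2001 − 8 days = Mar 13, 2001.
Typesetting is finalized: Mar 13, 2001 − 10 days = Mar 3, 2001.
The author returns proof corrections: Mar 3, 2001 − 4 days = Feb 27, 2001.
Copyediting is complete: Feb 27, 2001 − 11 days = Feb 16, 2001.
The manuscript is accepted: Feb 16, 2001 − 21 days = Jan 26, 2001.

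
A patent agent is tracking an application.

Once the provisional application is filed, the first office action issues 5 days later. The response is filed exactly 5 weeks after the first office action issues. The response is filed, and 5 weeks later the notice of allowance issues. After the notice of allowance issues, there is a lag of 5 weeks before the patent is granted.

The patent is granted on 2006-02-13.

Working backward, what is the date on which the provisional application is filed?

The patent is granted: Feb 13, 2006.
The notice of allowance issues: Feb 13, 2006 − 5 weeks = Jan 9, 2006.
The response is filed: Jan 9, 2006 − 5 weeks = Dec 5, 2005.
The first office action issues: Dec 5, 2005 − 5 weeks = Oct 31, 2005.
The provisional application is filed: Oct 31, 2005 − 5 days = Oct 26, 2005.

2005-10-26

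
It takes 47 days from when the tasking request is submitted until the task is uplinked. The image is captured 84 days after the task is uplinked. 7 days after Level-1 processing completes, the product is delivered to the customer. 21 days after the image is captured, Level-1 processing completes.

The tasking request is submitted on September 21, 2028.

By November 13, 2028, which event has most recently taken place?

The task is uplinked

The tasking request is submitted: Sep 21, 2028.
The task is uplinked: Sep 21, 2028 + 47 days = Nov 7, 2028.
The image is captured: Nov 7, 2028 + 84 days = Jan 30, 2029.
Level-1 processing completes: Jan 30, 2029 + 21 days = Feb 20, 2029.
The product is delivered to the customer: Feb 20, 2029 + 7 days = Feb 27, 2029.
Nov 13, 2028 falls between when the task is uplinked (Nov 7, 2028) and when the image is captured (Jan 30, 2029).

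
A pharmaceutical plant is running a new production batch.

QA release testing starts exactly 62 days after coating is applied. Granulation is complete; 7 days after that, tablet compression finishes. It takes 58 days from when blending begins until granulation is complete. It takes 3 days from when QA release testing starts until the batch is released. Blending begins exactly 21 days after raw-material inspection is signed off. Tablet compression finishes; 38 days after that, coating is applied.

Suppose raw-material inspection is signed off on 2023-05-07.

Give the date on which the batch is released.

2023-11-12

Raw-material inspection is signed off: May 7, 2023.
Blending begins: May 7, 2023 + 21 days = May 28, 2023.
Granulation is complete: May 28, 2023 + 58 days = Jul 25, 2023.
Tablet compression finishes: Jul 25, 2023 + 7 days = Aug 1, 2023.
Coating is applied: Aug 1, 2023 + 38 days = Sep 8, 2023.
QA release testing starts: Sep 8, 2023 + 62 days = Nov 9, 2023.
The batch is released: Nov 9, 2023 + 3 days = Nov 12, 2023.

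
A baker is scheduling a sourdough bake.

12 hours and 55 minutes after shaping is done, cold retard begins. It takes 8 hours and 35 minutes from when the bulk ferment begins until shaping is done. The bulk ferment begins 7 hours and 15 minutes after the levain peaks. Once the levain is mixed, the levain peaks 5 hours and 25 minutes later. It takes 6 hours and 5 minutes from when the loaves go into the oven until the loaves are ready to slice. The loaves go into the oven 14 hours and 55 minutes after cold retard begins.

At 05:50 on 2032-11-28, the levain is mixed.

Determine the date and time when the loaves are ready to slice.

13:00 on 2032-11-30

The levain is mixed: 05:50 Nov 28, 2032.
The levain peaks: 05:50 Nov 28, 2032 + 5h25m = 11:15 Nov 28, 2032.
The bulk ferment begins: 11:15 Nov 28, 2032 + 7h15m = 18:30 Nov 28, 2032.
Shaping is done: 18:30 Nov 28, 2032 + 8h35m = 03:05 Nov 29, 2032.
Cold retard begins: 03:05 Nov 29, 2032 + 12h55m = 16:00 Nov 29, 2032.
The loaves go into the oven: 16:00 Nov 29, 2032 + 14h55m = 06:55 Nov 30, 2032.
The loaves are ready to slice: 06:55 Nov 30, 2032 + 6h05m = 13:00 Nov 30, 2032.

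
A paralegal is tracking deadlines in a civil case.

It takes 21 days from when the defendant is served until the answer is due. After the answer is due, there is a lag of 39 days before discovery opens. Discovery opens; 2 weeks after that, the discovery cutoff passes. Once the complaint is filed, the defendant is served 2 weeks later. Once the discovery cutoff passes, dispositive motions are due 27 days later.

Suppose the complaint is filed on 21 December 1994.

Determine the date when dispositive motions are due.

The complaint is filed: Dec 21, 1994.
The defendant is served: Dec 21, 1994 + 2 weeks = Jan 4, 1995.
The answer is due: Jan 4, 1995 + 21 days = Jan 25, 1995.
Discovery opens: Jan 25, 1995 + 39 days = Mar 5, 1995.
The discovery cutoff passes: Mar 5, 1995 + 2 weeks = Mar 19, 1995.
Dispositive motions are due: Mar 19, 1995 + 27 days = Apr 15, 1995.

15 April 1995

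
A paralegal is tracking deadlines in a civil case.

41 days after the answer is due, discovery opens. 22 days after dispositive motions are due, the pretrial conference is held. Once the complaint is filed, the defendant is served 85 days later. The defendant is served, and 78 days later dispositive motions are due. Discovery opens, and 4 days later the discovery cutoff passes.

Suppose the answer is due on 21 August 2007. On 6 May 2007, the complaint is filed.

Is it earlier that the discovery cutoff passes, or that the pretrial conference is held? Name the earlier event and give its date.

The answer is due: Aug 21, 2007.
Discovery opens: Aug 21, 2007 + 41 days = Oct 1, 2007.
The discovery cutoff passes: Oct 1, 2007 + 4 days = Oct 5, 2007.
The complaint is filed: May 6, 2007.
The defendant is served: May 6, 2007 + 85 days = Jul 30, 2007.
Dispositive motions are due: Jul 30, 2007 + 78 days = Oct 16, 2007.
The pretrial conference is held: Oct 16, 2007 + 22 days = Nov 7, 2007.
Comparing: the discovery cutoff passes on Oct 5, 2007 vs the pretrial conference is held on Nov 7, 2007. Earlier: the discovery cutoff passes.

The discovery cutoff passes — 5 October 2007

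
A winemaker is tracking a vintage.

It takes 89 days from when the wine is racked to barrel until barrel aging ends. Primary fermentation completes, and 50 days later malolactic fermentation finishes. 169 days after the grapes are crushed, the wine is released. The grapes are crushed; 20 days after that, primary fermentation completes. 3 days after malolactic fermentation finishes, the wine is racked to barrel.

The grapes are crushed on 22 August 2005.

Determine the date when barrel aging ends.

31 January 2006

The grapes are crushed: Aug 22, 2005.
Primary fermentation completes: Aug 22, 2005 + 20 days = Sep 11, 2005.
Malolactic fermentation finishes: Sep 11, 2005 + 50 days = Oct 31, 2005.
The wine is racked to barrel: Oct 31, 2005 + 3 days = Nov 3, 2005.
Barrel aging ends: Nov 3, 2005 + 89 days = Jan 31, 2006.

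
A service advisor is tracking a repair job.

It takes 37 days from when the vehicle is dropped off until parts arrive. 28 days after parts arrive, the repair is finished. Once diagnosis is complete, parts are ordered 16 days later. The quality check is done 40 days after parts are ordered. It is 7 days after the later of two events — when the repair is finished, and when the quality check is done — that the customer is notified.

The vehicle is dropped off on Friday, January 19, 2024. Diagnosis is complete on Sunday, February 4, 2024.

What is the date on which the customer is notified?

Sunday, April 7, 2024

The vehicle is dropped off: Jan 19, 2024.
Parts arrive: Jan 19, 2024 + 37 days = Feb 25, 2024.
The repair is finished: Feb 25, 2024 + 28 days = Mar 24, 2024.
Diagnosis is complete: Feb 4, 2024.
Parts are ordered: Feb 4, 2024 + 16 days = Feb 20, 2024.
The quality check is done: Feb 20, 2024 + 40 days = Mar 31, 2024.
Both prerequisites met — the repair is finished (Mar 24, 2024), the quality check is done (Mar 31, 2024); the later is Mar 31, 2024.
The customer is notified: Mar 31, 2024 + 7 days = Apr 7, 2024.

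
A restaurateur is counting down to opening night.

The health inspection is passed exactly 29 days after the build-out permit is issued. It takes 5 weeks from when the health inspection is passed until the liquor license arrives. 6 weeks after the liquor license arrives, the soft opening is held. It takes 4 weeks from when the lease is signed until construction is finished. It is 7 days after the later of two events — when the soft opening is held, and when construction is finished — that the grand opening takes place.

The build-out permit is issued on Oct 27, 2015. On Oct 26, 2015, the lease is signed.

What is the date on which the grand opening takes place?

Feb 17, 2016

The build-out permit is issued: Oct 27, 2015.
The health inspection is passed: Oct 27, 2015 + 29 days = Nov 25, 2015.
The liquor license arrives: Nov 25, 2015 + 5 weeks = Dec 30, 2015.
The soft opening is held: Dec 30, 2015 + 6 weeks = Feb 10, 2016.
The lease is signed: Oct 26, 2015.
Construction is finished: Oct 26, 2015 + 4 weeks = Nov 23, 2015.
Both prerequisites met — the soft opening is held (Feb 10, 2016), construction is finished (Nov 23, 2015); the later is Feb 10, 2016.
The grand opening takes place: Feb 10, 2016 + 7 days = Feb 17, 2016.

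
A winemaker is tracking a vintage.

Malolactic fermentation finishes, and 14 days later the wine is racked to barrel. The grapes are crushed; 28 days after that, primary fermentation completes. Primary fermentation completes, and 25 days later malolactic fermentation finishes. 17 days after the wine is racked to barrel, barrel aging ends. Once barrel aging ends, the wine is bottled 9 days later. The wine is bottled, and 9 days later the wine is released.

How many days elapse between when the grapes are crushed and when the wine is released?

Causal path: the grapes are crushed → primary fermentation completes → malolactic fermentation finishes → the wine is racked to barrel → barrel aging ends → the wine is bottled → the wine is released.
Total delay along the path: 28 + 25 + 14 + 17 + 9 + 9 = 102 days.

102 days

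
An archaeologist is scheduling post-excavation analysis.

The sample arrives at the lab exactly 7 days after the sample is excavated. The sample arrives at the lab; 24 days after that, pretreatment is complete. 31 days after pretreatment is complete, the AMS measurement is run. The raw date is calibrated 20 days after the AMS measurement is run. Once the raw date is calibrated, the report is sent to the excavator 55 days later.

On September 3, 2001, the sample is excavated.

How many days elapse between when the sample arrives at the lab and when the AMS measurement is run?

55 days

Causal path: the sample arrives at the lab → pretreatment is complete → the AMS measurement is run.
Total delay along the path: 24 + 31 = 55 days.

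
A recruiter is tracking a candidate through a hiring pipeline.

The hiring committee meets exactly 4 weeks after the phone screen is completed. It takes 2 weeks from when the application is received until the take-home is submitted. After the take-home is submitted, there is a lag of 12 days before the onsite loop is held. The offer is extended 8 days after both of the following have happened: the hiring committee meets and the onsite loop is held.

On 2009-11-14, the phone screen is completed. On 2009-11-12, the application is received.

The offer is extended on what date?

The phone screen is completed: Nov 14, 2009.
The hiring committee meets: Nov 14, 2009 + 4 weeks = Dec 12, 2009.
The application is received: Nov 12, 2009.
The take-home is submitted: Nov 12, 2009 + 2 weeks = Nov 26, 2009.
The onsite loop is held: Nov 26, 2009 + 12 days = Dec 8, 2009.
Both prerequisites met — the hiring committee meets (Dec 12, 2009), the onsite loop is held (Dec 8, 2009); the later is Dec 12, 2009.
The offer is extended: Dec 12, 2009 + 8 days = Dec 20, 2009.

2009-12-20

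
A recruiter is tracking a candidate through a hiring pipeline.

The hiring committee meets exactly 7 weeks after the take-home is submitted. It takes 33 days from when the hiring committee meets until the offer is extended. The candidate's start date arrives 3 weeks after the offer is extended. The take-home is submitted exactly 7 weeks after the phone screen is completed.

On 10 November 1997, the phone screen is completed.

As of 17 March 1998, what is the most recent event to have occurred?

The hiring committee meets

The phone screen is completed: Nov 10, 1997.
The take-home is submitted: Nov 10, 1997 + 7 weeks = Dec 29, 1997.
The hiring committee meets: Dec 29, 1997 + 7 weeks = Feb 16, 1998.
The offer is extended: Feb 16, 1998 + 33 days = Mar 21, 1998.
The candidate's start date arrives: Mar 21, 1998 + 3 weeks = Apr 11, 1998.
Mar 17, 1998 falls between when the hiring committee meets (Feb 16, 1998) and when the offer is extended (Mar 21, 1998).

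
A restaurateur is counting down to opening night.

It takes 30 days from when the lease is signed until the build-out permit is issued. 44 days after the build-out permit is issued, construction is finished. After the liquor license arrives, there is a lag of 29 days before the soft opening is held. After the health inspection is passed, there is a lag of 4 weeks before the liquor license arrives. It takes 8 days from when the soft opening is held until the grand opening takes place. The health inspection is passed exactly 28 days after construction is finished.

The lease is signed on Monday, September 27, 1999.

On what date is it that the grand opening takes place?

Sunday, March 12, 2000

The lease is signed: Sep 27, 1999.
The build-out permit is issued: Sep 27, 1999 + 30 days = Oct 27, 1999.
Construction is finished: Oct 27, 1999 + 44 days = Dec 10, 1999.
The health inspection is passed: Dec 10, 1999 + 28 days = Jan 7, 2000.
The liquor license arrives: Jan 7, 2000 + 4 weeks = Feb 4, 2000.
The soft opening is held: Feb 4, 2000 + 29 days = Mar 4, 2000.
The grand opening takes place: Mar 4, 2000 + 8 days = Mar 12, 2000.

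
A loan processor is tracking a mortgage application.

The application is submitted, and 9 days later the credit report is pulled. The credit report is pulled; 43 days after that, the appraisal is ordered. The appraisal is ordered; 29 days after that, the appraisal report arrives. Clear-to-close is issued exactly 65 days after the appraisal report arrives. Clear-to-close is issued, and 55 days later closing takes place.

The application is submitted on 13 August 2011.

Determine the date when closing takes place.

1 March 2012

The application is submitted: Aug 13, 2011.
The credit report is pulled: Aug 13, 2011 + 9 days = Aug 22, 2011.
The appraisal is ordered: Aug 22, 2011 + 43 days = Oct 4, 2011.
The appraisal report arrives: Oct 4, 2011 + 29 days = Nov 2, 2011.
Clear-to-close is issued: Nov 2, 2011 + 65 days = Jan 6, 2012.
Closing takes place: Jan 6, 2012 + 55 days = Mar 1, 2012.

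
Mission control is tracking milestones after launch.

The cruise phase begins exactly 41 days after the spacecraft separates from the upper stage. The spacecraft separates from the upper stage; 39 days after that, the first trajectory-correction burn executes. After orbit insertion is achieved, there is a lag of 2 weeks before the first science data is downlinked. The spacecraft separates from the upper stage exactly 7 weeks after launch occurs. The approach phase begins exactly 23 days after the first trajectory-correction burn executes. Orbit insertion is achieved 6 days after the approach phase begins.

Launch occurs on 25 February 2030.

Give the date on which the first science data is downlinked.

6 July 2030

Launch occurs: Feb 25, 2030.
The spacecraft separates from the upper stage: Feb 25, 2030 + 7 weeks = Apr 15, 2030.
The first trajectory-correction burn executes: Apr 15, 2030 + 39 days = May 24, 2030.
The approach phase begins: May 24, 2030 + 23 days = Jun 16, 2030.
Orbit insertion is achieved: Jun 16, 2030 + 6 days = Jun 22, 2030.
The first science data is downlinked: Jun 22, 2030 + 2 weeks = Jul 6, 2030.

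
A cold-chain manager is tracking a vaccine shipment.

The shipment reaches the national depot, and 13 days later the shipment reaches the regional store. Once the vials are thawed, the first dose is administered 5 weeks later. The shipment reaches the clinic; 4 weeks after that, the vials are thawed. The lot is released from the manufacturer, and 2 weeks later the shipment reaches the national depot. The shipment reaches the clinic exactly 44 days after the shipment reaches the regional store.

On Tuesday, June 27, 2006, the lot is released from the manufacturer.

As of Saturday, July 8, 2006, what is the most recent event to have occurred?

The lot is released from the manufacturer: Jun 27, 2006.
The shipment reaches the national depot: Jun 27, 2006 + 2 weeks = Jul 11, 2006.
The shipment reaches the regional store: Jul 11, 2006 + 13 days = Jul 24, 2006.
The shipment reaches the clinic: Jul 24, 2006 + 44 days = Sep 6, 2006.
The vials are thawed: Sep 6, 2006 + 4 weeks = Oct 4, 2006.
The first dose is administered: Oct 4, 2006 + 5 weeks = Nov 8, 2006.
Jul 8, 2006 falls between when the lot is released from the manufacturer (Jun 27, 2006) and when the shipment reaches the national depot (Jul 11, 2006).

The lot is released from the manufacturer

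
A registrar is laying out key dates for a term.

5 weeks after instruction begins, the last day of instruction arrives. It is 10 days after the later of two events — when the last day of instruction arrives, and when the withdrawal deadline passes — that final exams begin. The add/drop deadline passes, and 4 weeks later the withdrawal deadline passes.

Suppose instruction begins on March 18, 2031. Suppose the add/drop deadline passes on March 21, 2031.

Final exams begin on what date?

Instruction begins: Mar 18, 2031.
The last day of instruction arrives: Mar 18, 2031 + 5 weeks = Apr 22, 2031.
The add/drop deadline passes: Mar 21, 2031.
The withdrawal deadline passes: Mar 21, 2031 + 4 weeks = Apr 18, 2031.
Both prerequisites met — the last day of instruction arrives (Apr 22, 2031), the withdrawal deadline passes (Apr 18, 2031); the later is Apr 22, 2031.
Final exams begin: Apr 22, 2031 + 10 days = May 2, 2031.

May 2, 2031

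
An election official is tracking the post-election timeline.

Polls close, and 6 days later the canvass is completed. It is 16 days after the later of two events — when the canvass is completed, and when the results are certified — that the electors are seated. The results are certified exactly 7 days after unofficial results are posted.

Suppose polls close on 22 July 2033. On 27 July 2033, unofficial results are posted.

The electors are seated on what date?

19 August 2033

Polls close: Jul 22, 2033.
The canvass is completed: Jul 22, 2033 + 6 days = Jul 28, 2033.
Unofficial results are posted: Jul 27, 2033.
The results are certified: Jul 27, 2033 + 7 days = Aug 3, 2033.
Both prerequisites met — the canvass is completed (Jul 28, 2033), the results are certified (Aug 3, 2033); the later is Aug 3, 2033.
The electors are seated: Aug 3, 2033 + 16 days = Aug 19, 2033.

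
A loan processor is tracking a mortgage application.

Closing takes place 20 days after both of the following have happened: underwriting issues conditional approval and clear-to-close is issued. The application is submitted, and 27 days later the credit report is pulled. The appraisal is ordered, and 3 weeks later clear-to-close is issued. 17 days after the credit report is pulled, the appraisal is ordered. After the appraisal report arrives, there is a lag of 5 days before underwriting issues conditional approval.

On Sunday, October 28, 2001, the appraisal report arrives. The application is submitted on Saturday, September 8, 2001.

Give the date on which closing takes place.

The appraisal report arrives: Oct 28, 2001.
Underwriting issues conditional approval: Oct 28, 2001 + 5 days = Nov 2, 2001.
The application is submitted: Sep 8, 2001.
The credit report is pulled: Sep 8, 2001 + 27 days = Oct 5, 2001.
The appraisal is ordered: Oct 5, 2001 + 17 days = Oct 22, 2001.
Clear-to-close is issued: Oct 22, 2001 + 3 weeks = Nov 12, 2001.
Both prerequisites met — underwriting issues conditional approval (Nov 2, 2001), clear-to-close is issued (Nov 12, 2001); the later is Nov 12, 2001.
Closing takes place: Nov 12, 2001 + 20 days = Dec 2, 2001.

Sunday, December 2, 2001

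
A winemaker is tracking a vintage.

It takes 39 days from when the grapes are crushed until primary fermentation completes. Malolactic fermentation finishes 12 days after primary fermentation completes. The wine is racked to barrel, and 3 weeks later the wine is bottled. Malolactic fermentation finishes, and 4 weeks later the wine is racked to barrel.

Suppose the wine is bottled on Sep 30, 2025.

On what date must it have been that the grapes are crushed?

The wine is bottled: Sep 30, 2025.
The wine is racked to barrel: Sep 30, 2025 − 3 weeks = Sep 9, 2025.
Malolactic fermentation finishes: Sep 9, 2025 − 4 weeks = Aug 12, 2025.
Primary fermentation completes: Aug 12, 2025 − 12 days = Jul 31, 2025.
The grapes are crushed: Jul 31, 2025 − 39 days = Jun 22, 2025.

Jun 22, 2025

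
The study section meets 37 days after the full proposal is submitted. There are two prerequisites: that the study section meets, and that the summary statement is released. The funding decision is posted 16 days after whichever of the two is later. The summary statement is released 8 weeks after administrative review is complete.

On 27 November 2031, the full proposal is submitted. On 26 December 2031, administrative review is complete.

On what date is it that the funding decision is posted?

The full proposal is submitted: Nov 27, 2031.
The study section meets: Nov 27, 2031 + 37 days = Jan 3, 2032.
Administrative review is complete: Dec 26, 2031.
The summary statement is released: Dec 26, 2031 + 8 weeks = Feb 20, 2032.
Both prerequisites met — the study section meets (Jan 3, 2032), the summary statement is released (Feb 20, 2032); the later is Feb 20, 2032.
The funding decision is posted: Feb 20, 2032 + 16 days = Mar 7, 2032.

7 March 2032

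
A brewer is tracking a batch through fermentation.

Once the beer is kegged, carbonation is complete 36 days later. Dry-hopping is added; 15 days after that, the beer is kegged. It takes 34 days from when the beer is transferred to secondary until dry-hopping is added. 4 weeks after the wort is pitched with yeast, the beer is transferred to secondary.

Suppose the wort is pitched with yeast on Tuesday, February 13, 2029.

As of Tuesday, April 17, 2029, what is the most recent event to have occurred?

Dry-hopping is added

The wort is pitched with yeast: Feb 13, 2029.
The beer is transferred to secondary: Feb 13, 2029 + 4 weeks = Mar 13, 2029.
Dry-hopping is added: Mar 13, 2029 + 34 days = Apr 16, 2029.
The beer is kegged: Apr 16, 2029 + 15 days = May 1, 2029.
Carbonation is complete: May 1, 2029 + 36 days = Jun 6, 2029.
Apr 17, 2029 falls between when dry-hopping is added (Apr 16, 2029) and when the beer is kegged (May 1, 2029).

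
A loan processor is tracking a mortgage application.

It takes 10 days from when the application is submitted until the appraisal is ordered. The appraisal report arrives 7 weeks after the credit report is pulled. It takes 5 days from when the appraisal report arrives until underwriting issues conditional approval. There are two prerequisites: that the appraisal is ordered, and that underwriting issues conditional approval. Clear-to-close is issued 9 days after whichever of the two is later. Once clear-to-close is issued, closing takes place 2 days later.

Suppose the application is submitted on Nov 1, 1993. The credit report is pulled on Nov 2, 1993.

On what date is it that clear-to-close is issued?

Jan 4, 1994

The application is submitted: Nov 1, 1993.
The appraisal is ordered: Nov 1, 1993 + 10 days = Nov 11, 1993.
The credit report is pulled: Nov 2, 1993.
The appraisal report arrives: Nov 2, 1993 + 7 weeks = Dec 21, 1993.
Underwriting issues conditional approval: Dec 21, 1993 + 5 days = Dec 26, 1993.
Both prerequisites met — the appraisal is ordered (Nov 11, 1993), underwriting issues conditional approval (Dec 26, 1993); the later is Dec 26, 1993.
Clear-to-close is issued: Dec 26, 1993 + 9 days = Jan 4, 1994.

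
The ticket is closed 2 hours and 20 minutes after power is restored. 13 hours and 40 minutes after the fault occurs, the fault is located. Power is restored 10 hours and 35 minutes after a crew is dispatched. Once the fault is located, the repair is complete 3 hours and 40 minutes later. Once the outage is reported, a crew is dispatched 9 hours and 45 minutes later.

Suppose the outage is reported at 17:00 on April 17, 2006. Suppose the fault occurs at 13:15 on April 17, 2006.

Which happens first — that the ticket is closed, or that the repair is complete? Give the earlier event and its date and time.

The outage is reported: 17:00 Apr 17, 2006.
A crew is dispatched: 17:00 Apr 17, 2006 + 9h45m = 02:45 Apr 18, 2006.
Power is restored: 02:45 Apr 18, 2006 + 10h35m = 13:20 Apr 18, 2006.
The ticket is closed: 13:20 Apr 18, 2006 + 2h20m = 15:40 Apr 18, 2006.
The fault occurs: 13:15 Apr 17, 2006.
The fault is located: 13:15 Apr 17, 2006 + 13h40m = 02:55 Apr 18, 2006.
The repair is complete: 02:55 Apr 18, 2006 + 3h40m = 06:35 Apr 18, 2006.
Comparing: the ticket is closed at 15:40 Apr 18, 2006 vs the repair is complete at 06:35 Apr 18, 2006. Earlier: the repair is complete.

The repair is complete — 06:35 on April 18, 2006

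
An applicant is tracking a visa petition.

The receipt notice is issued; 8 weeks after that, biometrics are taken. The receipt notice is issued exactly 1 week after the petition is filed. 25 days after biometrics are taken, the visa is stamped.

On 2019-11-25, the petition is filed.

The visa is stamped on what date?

2020-02-21

The petition is filed: Nov 25, 2019.
The receipt notice is issued: Nov 25, 2019 + 1 week = Dec 2, 2019.
Biometrics are taken: Dec 2, 2019 + 8 weeks = Jan 27, 2020.
The visa is stamped: Jan 27, 2020 + 25 days = Feb 21, 2020.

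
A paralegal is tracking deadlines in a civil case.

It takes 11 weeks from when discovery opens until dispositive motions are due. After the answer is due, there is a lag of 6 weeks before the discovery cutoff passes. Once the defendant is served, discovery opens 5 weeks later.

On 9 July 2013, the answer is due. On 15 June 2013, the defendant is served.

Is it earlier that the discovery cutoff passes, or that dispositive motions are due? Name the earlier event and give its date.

The answer is due: Jul 9, 2013.
The discovery cutoff passes: Jul 9, 2013 + 6 weeks = Aug 20, 2013.
The defendant is served: Jun 15, 2013.
Discovery opens: Jun 15, 2013 + 5 weeks = Jul 20, 2013.
Dispositive motions are due: Jul 20, 2013 + 11 weeks = Oct 5, 2013.
Comparing: the discovery cutoff passes on Aug 20, 2013 vs dispositive motions are due on Oct 5, 2013. Earlier: the discovery cutoff passes.

The discovery cutoff passes — 20 August 2013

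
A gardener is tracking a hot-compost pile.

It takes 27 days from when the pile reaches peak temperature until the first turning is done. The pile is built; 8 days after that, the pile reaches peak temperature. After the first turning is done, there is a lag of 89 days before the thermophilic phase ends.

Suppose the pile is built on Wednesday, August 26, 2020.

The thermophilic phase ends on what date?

The pile is built: Aug 26, 2020.
The pile reaches peak temperature: Aug 26, 2020 + 8 days = Sep 3, 2020.
The first turning is done: Sep 3, 2020 + 27 days = Sep 30, 2020.
The thermophilic phase ends: Sep 30, 2020 + 89 days = Dec 28, 2020.

Monday, December 28, 2020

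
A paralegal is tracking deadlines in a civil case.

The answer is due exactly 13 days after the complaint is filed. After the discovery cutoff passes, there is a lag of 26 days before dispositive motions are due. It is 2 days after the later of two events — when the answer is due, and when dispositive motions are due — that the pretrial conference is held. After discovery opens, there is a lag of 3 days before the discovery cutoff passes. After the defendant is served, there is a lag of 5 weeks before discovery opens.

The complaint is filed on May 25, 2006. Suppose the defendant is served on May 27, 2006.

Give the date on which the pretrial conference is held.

The complaint is filed: May 25, 2006.
The answer is due: May 25, 2006 + 13 days = Jun 7, 2006.
The defendant is served: May 27, 2006.
Discovery opens: May 27, 2006 + 5 weeks = Jul 1, 2006.
The discovery cutoff passes: Jul 1, 2006 + 3 days = Jul 4, 2006.
Dispositive motions are due: Jul 4, 2006 + 26 days = Jul 30, 2006.
Both prerequisites met — the answer is due (Jun 7, 2006), dispositive motions are due (Jul 30, 2006); the later is Jul 30, 2006.
The pretrial conference is held: Jul 30, 2006 + 2 days = Aug 1, 2006.

Aug 1, 2006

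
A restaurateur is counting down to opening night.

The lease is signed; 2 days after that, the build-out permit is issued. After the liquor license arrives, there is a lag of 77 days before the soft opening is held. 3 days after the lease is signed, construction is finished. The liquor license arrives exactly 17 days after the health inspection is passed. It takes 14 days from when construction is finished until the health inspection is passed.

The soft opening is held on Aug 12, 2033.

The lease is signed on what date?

Apr 23, 2033

The soft opening is held: Aug 12, 2033.
The liquor license arrives: Aug 12, 2033 − 77 days = May 27, 2033.
The health inspection is passed: May 27, 2033 − 17 days = May 10, 2033.
Construction is finished: May 10, 2033 − 14 days = Apr 26, 2033.
The lease is signed: Apr 26, 2033 − 3 days = Apr 23, 2033.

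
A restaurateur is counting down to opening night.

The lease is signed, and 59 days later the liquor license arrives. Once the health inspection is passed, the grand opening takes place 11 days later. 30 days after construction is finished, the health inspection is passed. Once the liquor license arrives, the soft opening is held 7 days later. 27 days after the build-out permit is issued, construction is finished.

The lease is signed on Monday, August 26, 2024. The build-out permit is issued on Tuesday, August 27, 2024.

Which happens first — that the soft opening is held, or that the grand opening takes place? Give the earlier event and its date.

The lease is signed: Aug 26, 2024.
The liquor license arrives: Aug 26, 2024 + 59 days = Oct 24, 2024.
The soft opening is held: Oct 24, 2024 + 7 days = Oct 31, 2024.
The build-out permit is issued: Aug 27, 2024.
Construction is finished: Aug 27, 2024 + 27 days = Sep 23, 2024.
The health inspection is passed: Sep 23, 2024 + 30 days = Oct 23, 2024.
The grand opening takes place: Oct 23, 2024 + 11 days = Nov 3, 2024.
Comparing: the soft opening is held on Oct 31, 2024 vs the grand opening takes place on Nov 3, 2024. Earlier: the soft opening is held.

The soft opening is held — Thursday, October 31, 2024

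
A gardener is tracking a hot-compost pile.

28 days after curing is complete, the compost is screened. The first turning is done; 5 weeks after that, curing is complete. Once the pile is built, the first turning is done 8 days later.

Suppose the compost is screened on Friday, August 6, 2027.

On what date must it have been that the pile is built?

Thursday, May 27, 2027

The compost is screened: Aug 6, 2027.
Curing is complete: Aug 6, 2027 − 28 days = Jul 9, 2027.
The first turning is done: Jul 9, 2027 − 5 weeks = Jun 4, 2027.
The pile is built: Jun 4, 2027 − 8 days = May 27, 2027.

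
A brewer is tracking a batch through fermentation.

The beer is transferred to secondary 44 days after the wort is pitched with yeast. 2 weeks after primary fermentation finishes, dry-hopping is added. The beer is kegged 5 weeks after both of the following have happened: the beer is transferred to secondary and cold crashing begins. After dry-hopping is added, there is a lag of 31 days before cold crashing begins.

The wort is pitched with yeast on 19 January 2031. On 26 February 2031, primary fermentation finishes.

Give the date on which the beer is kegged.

17 May 2031

The wort is pitched with yeast: Jan 19, 2031.
The beer is transferred to secondary: Jan 19, 2031 + 44 days = Mar 4, 2031.
Primary fermentation finishes: Feb 26, 2031.
Dry-hopping is added: Feb 26, 2031 + 2 weeks = Mar 12, 2031.
Cold crashing begins: Mar 12, 2031 + 31 days = Apr 12, 2031.
Both prerequisites met — the beer is transferred to secondary (Mar 4, 2031), cold crashing begins (Apr 12, 2031); the later is Apr 12, 2031.
The beer is kegged: Apr 12, 2031 + 5 weeks = May 17, 2031.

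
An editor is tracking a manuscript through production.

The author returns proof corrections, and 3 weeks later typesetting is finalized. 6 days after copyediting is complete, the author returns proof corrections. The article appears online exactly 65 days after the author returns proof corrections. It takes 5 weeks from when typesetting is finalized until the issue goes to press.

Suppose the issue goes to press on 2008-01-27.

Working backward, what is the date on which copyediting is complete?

The issue goes to press: Jan 27, 2008.
Typesetting is finalized: Jan 27, 2008 − 5 weeks = Dec 23, 2007.
The author returns proof corrections: Dec 23, 2007 − 3 weeks = Dec 2, 2007.
Copyediting is complete: Dec 2, 2007 − 6 days = Nov 26, 2007.

2007-11-26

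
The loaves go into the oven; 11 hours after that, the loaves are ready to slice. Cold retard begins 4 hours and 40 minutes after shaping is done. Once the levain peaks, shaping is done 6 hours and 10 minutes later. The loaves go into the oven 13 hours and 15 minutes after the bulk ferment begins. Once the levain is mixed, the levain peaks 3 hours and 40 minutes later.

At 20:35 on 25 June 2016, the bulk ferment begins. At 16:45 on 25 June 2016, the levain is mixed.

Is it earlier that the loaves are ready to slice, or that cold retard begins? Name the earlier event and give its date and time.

The bulk ferment begins: 20:35 Jun 25, 2016.
The loaves go into the oven: 20:35 Jun 25, 2016 + 13h15m = 09:50 Jun 26, 2016.
The loaves are ready to slice: 09:50 Jun 26, 2016 + 11h = 20:50 Jun 26, 2016.
The levain is mixed: 16:45 Jun 25, 2016.
The levain peaks: 16:45 Jun 25, 2016 + 3h40m = 20:25 Jun 25, 2016.
Shaping is done: 20:25 Jun 25, 2016 + 6h10m = 02:35 Jun 26, 2016.
Cold retard begins: 02:35 Jun 26, 2016 + 4h40m = 07:15 Jun 26, 2016.
Comparing: the loaves are ready to slice at 20:50 Jun 26, 2016 vs cold retard begins at 07:15 Jun 26, 2016. Earlier: cold retard begins.

Cold retard begins — 07:15 on 26 June 2016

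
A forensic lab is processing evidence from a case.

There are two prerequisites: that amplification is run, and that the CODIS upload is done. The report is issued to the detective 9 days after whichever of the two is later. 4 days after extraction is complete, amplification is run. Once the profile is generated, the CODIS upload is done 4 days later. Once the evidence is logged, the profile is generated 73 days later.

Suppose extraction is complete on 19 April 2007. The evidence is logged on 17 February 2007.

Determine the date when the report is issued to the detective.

14 May 2007

Extraction is complete: Apr 19, 2007.
Amplification is run: Apr 19, 2007 + 4 days = Apr 23, 2007.
The evidence is logged: Feb 17, 2007.
The profile is generated: Feb 17, 2007 + 73 days = May 1, 2007.
The CODIS upload is done: May 1, 2007 + 4 days = May 5, 2007.
Both prerequisites met — amplification is run (Apr 23, 2007), the CODIS upload is done (May 5, 2007); the later is May 5, 2007.
The report is issued to the detective: May 5, 2007 + 9 days = May 14, 2007.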